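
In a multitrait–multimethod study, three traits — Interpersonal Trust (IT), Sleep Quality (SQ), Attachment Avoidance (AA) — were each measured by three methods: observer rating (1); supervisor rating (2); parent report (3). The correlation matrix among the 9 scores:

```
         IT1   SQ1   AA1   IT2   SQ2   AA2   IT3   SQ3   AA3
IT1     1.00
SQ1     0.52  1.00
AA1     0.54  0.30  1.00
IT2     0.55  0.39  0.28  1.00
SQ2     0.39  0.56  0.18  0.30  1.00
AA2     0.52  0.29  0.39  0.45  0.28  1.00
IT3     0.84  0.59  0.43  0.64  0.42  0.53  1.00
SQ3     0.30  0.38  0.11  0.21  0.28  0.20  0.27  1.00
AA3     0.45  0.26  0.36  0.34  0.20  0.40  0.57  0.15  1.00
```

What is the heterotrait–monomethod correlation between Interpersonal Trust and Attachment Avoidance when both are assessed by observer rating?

0.54

Different traits, same method: r(IT1, AA1) = 0.54.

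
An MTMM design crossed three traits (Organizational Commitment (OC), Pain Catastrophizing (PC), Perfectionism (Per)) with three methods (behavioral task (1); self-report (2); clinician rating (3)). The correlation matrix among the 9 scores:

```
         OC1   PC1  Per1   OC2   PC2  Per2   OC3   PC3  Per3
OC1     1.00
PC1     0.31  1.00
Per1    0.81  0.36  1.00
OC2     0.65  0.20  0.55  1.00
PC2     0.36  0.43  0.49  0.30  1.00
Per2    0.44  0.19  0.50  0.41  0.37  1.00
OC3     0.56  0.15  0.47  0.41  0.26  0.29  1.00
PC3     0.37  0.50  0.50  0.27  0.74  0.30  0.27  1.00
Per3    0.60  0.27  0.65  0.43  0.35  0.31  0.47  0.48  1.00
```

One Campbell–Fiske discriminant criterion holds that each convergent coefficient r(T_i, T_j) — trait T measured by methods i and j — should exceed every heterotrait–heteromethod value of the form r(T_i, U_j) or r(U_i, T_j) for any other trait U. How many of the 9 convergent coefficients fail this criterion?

6

Checking each validity diagonal entry against its comparison values:
OC (methods 1·2): 0.65 vs {0.36, 0.20, 0.44, 0.55} → pass.
OC (methods 1·3): 0.56 vs {0.37, 0.15, 0.60, 0.47} → fail.
OC (methods 2·3): 0.41 vs {0.27, 0.26, 0.43, 0.29} → fail.
PC (methods 1·2): 0.43 vs {0.20, 0.36, 0.19, 0.49} → fail.
PC (methods 1·3): 0.50 vs {0.15, 0.37, 0.27, 0.50} → fail.
PC (methods 2·3): 0.74 vs {0.26, 0.27, 0.35, 0.30} → pass.
Per (methods 1·2): 0.50 vs {0.55, 0.44, 0.49, 0.19} → fail.
Per (methods 1·3): 0.65 vs {0.47, 0.60, 0.50, 0.27} → pass.
Per (methods 2·3): 0.31 vs {0.29, 0.43, 0.30, 0.35} → fail.
6 of 9 fail.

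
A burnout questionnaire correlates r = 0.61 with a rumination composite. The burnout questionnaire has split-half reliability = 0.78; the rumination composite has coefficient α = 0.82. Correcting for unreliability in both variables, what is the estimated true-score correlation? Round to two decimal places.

0.76

r_true = r_obs / √(r_xx · r_yy) = 0.61 / √(0.78 × 0.82) = 0.61 / √0.6396 = 0.61 / 0.7997 ≈ 0.76.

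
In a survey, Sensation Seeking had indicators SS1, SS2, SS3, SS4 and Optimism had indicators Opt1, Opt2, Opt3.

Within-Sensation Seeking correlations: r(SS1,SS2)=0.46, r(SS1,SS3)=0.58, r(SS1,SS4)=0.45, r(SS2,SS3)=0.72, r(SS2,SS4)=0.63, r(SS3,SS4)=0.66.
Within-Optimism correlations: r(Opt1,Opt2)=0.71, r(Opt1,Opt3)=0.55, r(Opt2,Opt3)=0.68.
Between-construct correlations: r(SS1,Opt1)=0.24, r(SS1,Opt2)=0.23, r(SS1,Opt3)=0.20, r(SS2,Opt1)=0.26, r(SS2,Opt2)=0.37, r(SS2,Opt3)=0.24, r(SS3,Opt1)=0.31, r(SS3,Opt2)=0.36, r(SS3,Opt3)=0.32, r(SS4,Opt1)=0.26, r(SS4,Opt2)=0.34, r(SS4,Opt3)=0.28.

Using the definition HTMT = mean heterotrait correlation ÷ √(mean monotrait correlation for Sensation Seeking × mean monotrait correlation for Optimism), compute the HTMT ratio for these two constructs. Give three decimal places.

Mean between = 3.41/12 = 0.2842.
Mean within-SS = 3.50/6 = 0.5833; mean within-Opt = 1.94/3 = 0.6467.
Geometric mean = √(0.5833 × 0.6467) = 0.6142.
HTMT = 0.2842 / 0.6142 = 0.463.

0.463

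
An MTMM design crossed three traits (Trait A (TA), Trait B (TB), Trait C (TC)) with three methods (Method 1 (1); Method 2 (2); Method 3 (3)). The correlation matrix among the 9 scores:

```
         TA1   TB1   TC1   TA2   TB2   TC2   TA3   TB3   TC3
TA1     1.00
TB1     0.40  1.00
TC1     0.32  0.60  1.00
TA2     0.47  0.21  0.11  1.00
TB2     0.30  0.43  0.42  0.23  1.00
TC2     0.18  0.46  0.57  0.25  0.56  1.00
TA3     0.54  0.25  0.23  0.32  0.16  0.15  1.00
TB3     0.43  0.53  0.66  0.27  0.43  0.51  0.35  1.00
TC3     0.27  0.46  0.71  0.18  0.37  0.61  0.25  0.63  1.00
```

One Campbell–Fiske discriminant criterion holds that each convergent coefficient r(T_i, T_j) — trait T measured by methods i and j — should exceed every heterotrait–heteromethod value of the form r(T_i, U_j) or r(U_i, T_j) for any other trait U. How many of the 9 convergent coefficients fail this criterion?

Checking each validity diagonal entry against its comparison values:
TA (methods 1·2): 0.47 vs {0.30, 0.21, 0.18, 0.11} → pass.
TA (methods 1·3): 0.54 vs {0.43, 0.25, 0.27, 0.23} → pass.
TA (methods 2·3): 0.32 vs {0.27, 0.16, 0.18, 0.15} → pass.
TB (methods 1·2): 0.43 vs {0.21, 0.30, 0.46, 0.42} → fail.
TB (methods 1·3): 0.53 vs {0.25, 0.43, 0.46, 0.66} → fail.
TB (methods 2·3): 0.43 vs {0.16, 0.27, 0.37, 0.51} → fail.
TC (methods 1·2): 0.57 vs {0.11, 0.18, 0.42, 0.46} → pass.
TC (methods 1·3): 0.71 vs {0.23, 0.27, 0.66, 0.46} → pass.
TC (methods 2·3): 0.61 vs {0.15, 0.18, 0.51, 0.37} → pass.
3 of 9 fail.

3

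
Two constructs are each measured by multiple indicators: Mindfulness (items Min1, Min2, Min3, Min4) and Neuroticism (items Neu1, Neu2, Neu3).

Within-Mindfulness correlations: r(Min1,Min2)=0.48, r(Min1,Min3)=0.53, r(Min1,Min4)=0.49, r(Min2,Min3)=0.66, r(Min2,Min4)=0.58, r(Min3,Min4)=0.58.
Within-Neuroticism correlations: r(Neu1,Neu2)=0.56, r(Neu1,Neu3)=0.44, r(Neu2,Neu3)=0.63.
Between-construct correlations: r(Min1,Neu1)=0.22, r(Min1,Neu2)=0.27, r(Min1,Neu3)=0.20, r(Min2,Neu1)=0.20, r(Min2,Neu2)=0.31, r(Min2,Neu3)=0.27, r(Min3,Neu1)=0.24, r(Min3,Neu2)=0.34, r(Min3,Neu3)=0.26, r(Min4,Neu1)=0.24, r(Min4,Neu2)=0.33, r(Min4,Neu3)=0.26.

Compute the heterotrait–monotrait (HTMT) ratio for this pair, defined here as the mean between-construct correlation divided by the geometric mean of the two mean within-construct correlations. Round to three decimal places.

0.477

Mean between = 3.14/12 = 0.2617.
Mean within-Min = 3.32/6 = 0.5533; mean within-Neu = 1.63/3 = 0.5433.
Geometric mean = √(0.5533 × 0.5433) = 0.5483.
HTMT = 0.2617 / 0.5483 = 0.477.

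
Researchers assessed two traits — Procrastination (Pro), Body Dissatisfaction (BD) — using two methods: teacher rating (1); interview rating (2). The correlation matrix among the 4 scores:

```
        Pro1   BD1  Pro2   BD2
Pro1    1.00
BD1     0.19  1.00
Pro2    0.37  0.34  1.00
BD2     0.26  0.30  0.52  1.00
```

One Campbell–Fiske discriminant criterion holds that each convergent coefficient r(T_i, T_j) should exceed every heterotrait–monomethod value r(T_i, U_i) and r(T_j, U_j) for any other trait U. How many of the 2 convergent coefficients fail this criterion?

2

Convergent coefficients and their comparison sets:
Pro (methods 1·2): 0.37 vs {0.19, 0.52} → fail.
BD (methods 1·2): 0.30 vs {0.19, 0.52} → fail.
2 of 2 fail.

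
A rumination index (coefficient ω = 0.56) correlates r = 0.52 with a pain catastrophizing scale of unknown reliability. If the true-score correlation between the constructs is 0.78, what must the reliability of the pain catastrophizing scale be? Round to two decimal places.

0.79

r_true = r_obs / √(r_xx · r_yy) ⇒ 0.78 = 0.52 / √(0.56 · r_yy).
√(0.56 · r_yy) = 0.52 / 0.78 = 0.6667; 0.56 · r_yy = 0.4445; r_yy = 0.4445 / 0.56 ≈ 0.79.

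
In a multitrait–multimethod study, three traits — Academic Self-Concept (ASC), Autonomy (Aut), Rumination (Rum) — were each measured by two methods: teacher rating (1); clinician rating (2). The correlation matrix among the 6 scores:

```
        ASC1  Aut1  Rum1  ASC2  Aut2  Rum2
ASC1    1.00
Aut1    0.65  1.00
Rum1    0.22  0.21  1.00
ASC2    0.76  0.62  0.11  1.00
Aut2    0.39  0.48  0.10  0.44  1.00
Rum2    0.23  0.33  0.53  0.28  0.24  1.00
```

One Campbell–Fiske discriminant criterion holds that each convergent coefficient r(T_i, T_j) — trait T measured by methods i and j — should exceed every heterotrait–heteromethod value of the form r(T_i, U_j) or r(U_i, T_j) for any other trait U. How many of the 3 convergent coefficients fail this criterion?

Convergent coefficients and their comparison sets:
ASC (methods 1·2): 0.76 vs {0.39, 0.62, 0.23, 0.11} → pass.
Aut (methods 1·2): 0.48 vs {0.62, 0.39, 0.33, 0.10} → fail.
Rum (methods 1·2): 0.53 vs {0.11, 0.23, 0.10, 0.33} → pass.
1 of 3 fail.

1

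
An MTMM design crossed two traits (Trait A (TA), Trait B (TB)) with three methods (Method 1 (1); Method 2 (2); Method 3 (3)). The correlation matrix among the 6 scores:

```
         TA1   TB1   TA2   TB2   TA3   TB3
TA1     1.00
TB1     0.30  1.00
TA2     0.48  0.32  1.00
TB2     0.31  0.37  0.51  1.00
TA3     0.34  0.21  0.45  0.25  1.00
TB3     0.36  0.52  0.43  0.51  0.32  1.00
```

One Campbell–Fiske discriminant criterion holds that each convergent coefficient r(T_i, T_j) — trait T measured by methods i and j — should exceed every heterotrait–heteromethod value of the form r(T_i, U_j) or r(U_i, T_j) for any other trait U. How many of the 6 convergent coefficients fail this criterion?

1

Each convergent coefficient versus the relevant comparison correlations:
TA (methods 1·2): 0.48 vs {0.31, 0.32} → pass.
TA (methods 1·3): 0.34 vs {0.36, 0.21} → fail.
TA (methods 2·3): 0.45 vs {0.43, 0.25} → pass.
TB (methods 1·2): 0.37 vs {0.32, 0.31} → pass.
TB (methods 1·3): 0.52 vs {0.21, 0.36} → pass.
TB (methods 2·3): 0.51 vs {0.25, 0.43} → pass.
1 of 6 fail.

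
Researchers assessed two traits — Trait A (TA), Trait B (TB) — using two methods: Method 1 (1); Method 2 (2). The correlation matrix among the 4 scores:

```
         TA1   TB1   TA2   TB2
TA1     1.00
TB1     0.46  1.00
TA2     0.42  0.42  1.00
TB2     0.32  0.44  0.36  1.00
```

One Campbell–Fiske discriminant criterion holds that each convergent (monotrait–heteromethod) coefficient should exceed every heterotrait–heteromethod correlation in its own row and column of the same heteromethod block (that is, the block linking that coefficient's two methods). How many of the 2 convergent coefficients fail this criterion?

Convergent coefficients and their comparison sets:
TA (methods 1·2): 0.42 vs {0.32, 0.42} → fail.
TB (methods 1·2): 0.44 vs {0.42, 0.32} → pass.
1 of 2 fail.

1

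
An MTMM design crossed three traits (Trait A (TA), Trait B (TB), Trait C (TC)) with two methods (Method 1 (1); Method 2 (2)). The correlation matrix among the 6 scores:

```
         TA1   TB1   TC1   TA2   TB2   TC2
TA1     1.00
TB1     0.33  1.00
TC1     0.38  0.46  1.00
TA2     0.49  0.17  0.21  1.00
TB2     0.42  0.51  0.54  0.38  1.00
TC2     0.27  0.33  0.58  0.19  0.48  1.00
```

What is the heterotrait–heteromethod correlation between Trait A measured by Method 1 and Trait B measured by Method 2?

0.42

Different traits and methods: r(TA1, TB2) = 0.42.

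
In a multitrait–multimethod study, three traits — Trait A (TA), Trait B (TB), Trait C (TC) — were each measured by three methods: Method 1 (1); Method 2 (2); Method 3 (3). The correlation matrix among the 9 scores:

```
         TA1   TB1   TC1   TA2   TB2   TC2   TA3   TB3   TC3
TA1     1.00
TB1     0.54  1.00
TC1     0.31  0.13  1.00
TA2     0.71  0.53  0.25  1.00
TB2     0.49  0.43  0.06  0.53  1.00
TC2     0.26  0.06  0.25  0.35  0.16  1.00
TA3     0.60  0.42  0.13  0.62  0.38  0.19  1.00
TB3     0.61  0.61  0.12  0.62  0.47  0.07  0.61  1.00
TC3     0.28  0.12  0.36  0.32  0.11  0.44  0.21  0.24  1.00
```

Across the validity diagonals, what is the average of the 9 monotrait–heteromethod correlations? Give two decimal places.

0.50

Convergent values: 0.71, 0.60, 0.62, 0.43, 0.61, 0.47, 0.25, 0.36, 0.44; mean = 4.49/9 = 0.50.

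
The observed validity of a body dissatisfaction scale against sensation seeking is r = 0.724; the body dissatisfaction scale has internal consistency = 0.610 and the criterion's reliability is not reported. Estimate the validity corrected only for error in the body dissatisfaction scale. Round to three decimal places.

0.927

Single correction: r_c = r_obs / √r_xx = 0.724 / √0.610 = 0.724 / 0.7810 ≈ 0.927.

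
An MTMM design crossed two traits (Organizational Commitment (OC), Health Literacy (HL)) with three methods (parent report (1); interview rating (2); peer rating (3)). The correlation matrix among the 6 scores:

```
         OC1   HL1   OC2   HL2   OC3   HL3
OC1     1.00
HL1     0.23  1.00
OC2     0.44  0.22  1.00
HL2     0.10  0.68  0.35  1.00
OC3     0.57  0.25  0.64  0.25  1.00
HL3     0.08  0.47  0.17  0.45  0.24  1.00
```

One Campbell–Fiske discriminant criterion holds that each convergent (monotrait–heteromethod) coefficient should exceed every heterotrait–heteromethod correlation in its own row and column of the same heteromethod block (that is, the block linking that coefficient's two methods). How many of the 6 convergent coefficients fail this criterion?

Each convergent coefficient versus the relevant comparison correlations:
OC (methods 1·2): 0.44 vs {0.10, 0.22} → pass.
OC (methods 1·3): 0.57 vs {0.08, 0.25} → pass.
OC (methods 2·3): 0.64 vs {0.17, 0.25} → pass.
HL (methods 1·2): 0.68 vs {0.22, 0.10} → pass.
HL (methods 1·3): 0.47 vs {0.25, 0.08} → pass.
HL (methods 2·3): 0.45 vs {0.25, 0.17} → pass.
0 of 6 fail.

0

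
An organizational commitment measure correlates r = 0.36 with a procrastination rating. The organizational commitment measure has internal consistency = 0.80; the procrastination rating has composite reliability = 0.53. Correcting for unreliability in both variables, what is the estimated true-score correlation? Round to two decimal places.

r_true = r_obs / √(r_xx · r_yy) = 0.36 / √(0.80 × 0.53) = 0.36 / √0.4240 = 0.36 / 0.6512 ≈ 0.55.

0.55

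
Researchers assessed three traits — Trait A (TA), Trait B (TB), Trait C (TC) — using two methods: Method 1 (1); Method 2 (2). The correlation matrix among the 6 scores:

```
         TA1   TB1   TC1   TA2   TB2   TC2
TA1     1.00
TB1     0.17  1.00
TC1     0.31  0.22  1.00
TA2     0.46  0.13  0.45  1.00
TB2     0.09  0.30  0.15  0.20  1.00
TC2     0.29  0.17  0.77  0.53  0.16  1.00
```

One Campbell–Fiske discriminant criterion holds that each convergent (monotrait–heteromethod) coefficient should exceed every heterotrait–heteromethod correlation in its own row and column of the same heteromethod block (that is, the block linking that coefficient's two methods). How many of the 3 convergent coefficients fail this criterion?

0

Each convergent coefficient versus the relevant comparison correlations:
TA (methods 1·2): 0.46 vs {0.09, 0.13, 0.29, 0.45} → pass.
TB (methods 1·2): 0.30 vs {0.13, 0.09, 0.17, 0.15} → pass.
TC (methods 1·2): 0.77 vs {0.45, 0.29, 0.15, 0.17} → pass.
0 of 3 fail.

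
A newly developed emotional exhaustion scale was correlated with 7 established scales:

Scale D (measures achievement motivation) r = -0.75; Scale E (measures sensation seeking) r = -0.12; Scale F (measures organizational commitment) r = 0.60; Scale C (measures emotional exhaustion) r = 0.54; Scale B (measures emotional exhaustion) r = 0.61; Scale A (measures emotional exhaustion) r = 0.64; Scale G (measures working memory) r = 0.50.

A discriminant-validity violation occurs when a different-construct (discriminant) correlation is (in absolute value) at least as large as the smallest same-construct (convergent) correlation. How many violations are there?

2

Convergent (same construct = emotional exhaustion): Scale C, Scale B, Scale A.
Smallest convergent = 0.54. Discriminant |r|: 0.75, 0.12, 0.60, 0.50; count ≥ 0.54 → 2.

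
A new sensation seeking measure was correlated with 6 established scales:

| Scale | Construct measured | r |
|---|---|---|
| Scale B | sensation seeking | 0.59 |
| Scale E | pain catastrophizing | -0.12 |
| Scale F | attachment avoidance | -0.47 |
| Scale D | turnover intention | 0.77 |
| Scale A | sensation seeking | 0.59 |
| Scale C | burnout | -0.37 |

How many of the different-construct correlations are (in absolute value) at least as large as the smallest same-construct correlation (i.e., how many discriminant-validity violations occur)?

1

Convergent (same construct = sensation seeking): Scale B, Scale A.
Smallest convergent = 0.59. Discriminant |r|: 0.12, 0.47, 0.77, 0.37; count ≥ 0.59 → 1.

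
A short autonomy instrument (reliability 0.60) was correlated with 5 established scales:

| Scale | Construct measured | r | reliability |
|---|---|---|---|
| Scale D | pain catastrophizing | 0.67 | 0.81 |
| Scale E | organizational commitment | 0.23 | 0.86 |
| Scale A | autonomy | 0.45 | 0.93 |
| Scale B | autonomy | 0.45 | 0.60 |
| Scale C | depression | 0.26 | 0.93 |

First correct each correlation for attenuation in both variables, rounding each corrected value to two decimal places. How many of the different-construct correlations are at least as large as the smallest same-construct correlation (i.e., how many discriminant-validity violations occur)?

Disattenuated r (r / √(r_scale · r_new)):
  Scale D (disc): 0.67 / √(0.81·0.60) = 0.96
  Scale E (disc): 0.23 / √(0.86·0.60) = 0.32
  Scale A (conv): 0.45 / √(0.93·0.60) = 0.60
  Scale B (conv): 0.45 / √(0.60·0.60) = 0.75
  Scale C (disc): 0.26 / √(0.93·0.60) = 0.35
Smallest convergent = 0.60. Discriminant values: 0.96, 0.32, 0.35; count ≥ 0.60 → 1.

1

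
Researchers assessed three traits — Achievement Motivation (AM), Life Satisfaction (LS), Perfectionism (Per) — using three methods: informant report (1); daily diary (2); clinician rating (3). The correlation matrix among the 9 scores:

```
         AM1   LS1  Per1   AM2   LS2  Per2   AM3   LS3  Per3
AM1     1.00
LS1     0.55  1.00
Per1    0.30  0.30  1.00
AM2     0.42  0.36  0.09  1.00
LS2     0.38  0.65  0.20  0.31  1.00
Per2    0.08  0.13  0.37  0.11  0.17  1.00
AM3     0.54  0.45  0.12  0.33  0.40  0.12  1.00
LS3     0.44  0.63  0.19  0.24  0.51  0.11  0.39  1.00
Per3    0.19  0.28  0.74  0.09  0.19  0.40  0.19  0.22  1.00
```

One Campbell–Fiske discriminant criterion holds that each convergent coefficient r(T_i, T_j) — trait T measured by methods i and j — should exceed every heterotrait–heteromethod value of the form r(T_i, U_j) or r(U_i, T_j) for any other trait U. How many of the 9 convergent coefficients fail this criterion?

1

Each convergent coefficient versus the relevant comparison correlations:
AM (methods 1·2): 0.42 vs {0.38, 0.36, 0.08, 0.09} → pass.
AM (methods 1·3): 0.54 vs {0.44, 0.45, 0.19, 0.12} → pass.
AM (methods 2·3): 0.33 vs {0.24, 0.40, 0.09, 0.12} → fail.
LS (methods 1·2): 0.65 vs {0.36, 0.38, 0.13, 0.20} → pass.
LS (methods 1·3): 0.63 vs {0.45, 0.44, 0.28, 0.19} → pass.
LS (methods 2·3): 0.51 vs {0.40, 0.24, 0.19, 0.11} → pass.
Per (methods 1·2): 0.37 vs {0.09, 0.08, 0.20, 0.13} → pass.
Per (methods 1·3): 0.74 vs {0.12, 0.19, 0.19, 0.28} → pass.
Per (methods 2·3): 0.40 vs {0.12, 0.09, 0.11, 0.19} → pass.
1 of 9 fail.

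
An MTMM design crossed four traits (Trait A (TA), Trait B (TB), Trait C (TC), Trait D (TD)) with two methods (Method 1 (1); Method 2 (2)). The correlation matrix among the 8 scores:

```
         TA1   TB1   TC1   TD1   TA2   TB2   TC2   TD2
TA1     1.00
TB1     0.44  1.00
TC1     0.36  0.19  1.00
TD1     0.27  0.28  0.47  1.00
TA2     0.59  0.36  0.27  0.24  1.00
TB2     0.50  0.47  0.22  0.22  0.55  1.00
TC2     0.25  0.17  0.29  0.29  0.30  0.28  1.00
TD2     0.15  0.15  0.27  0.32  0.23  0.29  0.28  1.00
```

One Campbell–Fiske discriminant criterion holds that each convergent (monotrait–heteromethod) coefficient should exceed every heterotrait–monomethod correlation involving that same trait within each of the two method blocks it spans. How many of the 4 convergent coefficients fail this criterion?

Convergent coefficients and their comparison sets:
TA (methods 1·2): 0.59 vs {0.44, 0.55, 0.36, 0.30, 0.27, 0.23} → pass.
TB (methods 1·2): 0.47 vs {0.44, 0.55, 0.19, 0.28, 0.28, 0.29} → fail.
TC (methods 1·2): 0.29 vs {0.36, 0.30, 0.19, 0.28, 0.47, 0.28} → fail.
TD (methods 1·2): 0.32 vs {0.27, 0.23, 0.28, 0.29, 0.47, 0.28} → fail.
3 of 4 fail.

3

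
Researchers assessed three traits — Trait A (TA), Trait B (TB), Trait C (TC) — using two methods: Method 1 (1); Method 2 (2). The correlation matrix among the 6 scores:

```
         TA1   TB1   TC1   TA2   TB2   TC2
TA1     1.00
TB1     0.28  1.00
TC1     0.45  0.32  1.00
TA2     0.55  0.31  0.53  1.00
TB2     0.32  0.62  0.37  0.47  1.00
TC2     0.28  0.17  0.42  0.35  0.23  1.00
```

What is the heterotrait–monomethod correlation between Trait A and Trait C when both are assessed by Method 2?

0.35

Different traits, same method: r(TA2, TC2) = 0.35.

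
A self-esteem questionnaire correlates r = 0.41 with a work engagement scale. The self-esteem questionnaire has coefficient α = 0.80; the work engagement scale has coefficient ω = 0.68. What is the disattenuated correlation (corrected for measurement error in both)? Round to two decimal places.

r_true = r_obs / √(r_xx · r_yy) = 0.41 / √(0.80 × 0.68) = 0.41 / √0.5440 = 0.41 / 0.7376 ≈ 0.56.

0.56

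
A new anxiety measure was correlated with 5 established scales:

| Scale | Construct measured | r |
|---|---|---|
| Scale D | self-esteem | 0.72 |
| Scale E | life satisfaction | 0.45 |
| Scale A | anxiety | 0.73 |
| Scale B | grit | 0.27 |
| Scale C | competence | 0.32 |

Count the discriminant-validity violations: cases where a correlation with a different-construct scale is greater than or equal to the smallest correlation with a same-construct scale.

Convergent (same construct = anxiety): Scale A.
Smallest convergent = 0.73. Discriminant values: 0.72, 0.45, 0.27, 0.32; count ≥ 0.73 → 0.

0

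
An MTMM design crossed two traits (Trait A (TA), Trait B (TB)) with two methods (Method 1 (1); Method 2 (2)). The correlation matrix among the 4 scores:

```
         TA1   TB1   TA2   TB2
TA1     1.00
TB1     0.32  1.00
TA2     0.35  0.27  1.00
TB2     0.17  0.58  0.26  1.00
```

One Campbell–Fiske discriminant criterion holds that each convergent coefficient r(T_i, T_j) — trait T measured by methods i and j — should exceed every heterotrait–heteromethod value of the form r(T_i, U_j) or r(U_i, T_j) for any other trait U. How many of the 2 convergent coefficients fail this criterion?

0

Each convergent coefficient versus the relevant comparison correlations:
TA (methods 1·2): 0.35 vs {0.17, 0.27} → pass.
TB (methods 1·2): 0.58 vs {0.27, 0.17} → pass.
0 of 2 fail.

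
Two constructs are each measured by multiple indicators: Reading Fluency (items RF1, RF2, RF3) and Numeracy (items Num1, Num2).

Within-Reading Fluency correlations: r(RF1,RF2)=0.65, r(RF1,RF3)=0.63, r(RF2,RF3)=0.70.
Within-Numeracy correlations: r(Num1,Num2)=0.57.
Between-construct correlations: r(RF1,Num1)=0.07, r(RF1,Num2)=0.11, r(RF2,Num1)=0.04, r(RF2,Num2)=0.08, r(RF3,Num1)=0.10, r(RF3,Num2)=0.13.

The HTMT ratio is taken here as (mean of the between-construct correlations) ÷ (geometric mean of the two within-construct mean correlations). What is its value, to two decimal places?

0.14

Between-construct mean = 0.53/6 = 0.0883.
Mean within-RF = 1.98/3 = 0.6600; mean within-Num = 0.57/1 = 0.5700.
Geometric mean = √(0.6600 × 0.5700) = 0.6134.
HTMT = 0.0883 / 0.6134 = 0.14.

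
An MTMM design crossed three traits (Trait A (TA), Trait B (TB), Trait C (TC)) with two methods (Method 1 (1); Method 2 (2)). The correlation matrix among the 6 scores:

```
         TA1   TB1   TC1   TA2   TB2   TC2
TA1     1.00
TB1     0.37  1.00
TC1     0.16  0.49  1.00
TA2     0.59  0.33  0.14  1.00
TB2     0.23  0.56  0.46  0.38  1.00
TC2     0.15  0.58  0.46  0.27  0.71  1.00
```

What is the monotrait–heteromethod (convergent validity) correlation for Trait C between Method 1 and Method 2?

0.46

Same trait (TC), different methods: r(TC1, TC2) = 0.46.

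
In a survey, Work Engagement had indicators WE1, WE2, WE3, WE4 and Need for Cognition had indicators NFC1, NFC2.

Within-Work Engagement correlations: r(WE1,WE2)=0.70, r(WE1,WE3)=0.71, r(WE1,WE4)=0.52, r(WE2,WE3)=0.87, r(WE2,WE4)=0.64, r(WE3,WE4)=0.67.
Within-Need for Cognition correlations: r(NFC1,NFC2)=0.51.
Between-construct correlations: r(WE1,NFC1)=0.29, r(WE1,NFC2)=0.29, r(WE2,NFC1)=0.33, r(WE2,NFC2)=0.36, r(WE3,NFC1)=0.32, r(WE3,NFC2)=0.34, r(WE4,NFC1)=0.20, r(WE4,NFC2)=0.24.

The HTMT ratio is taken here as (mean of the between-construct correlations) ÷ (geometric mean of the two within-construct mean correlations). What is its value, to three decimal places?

Between-construct mean = 2.37/8 = 0.2963.
Mean within-WE = 4.11/6 = 0.6850; mean within-NFC = 0.51/1 = 0.5100.
Geometric mean = √(0.6850 × 0.5100) = 0.5911.
HTMT = 0.2963 / 0.5911 = 0.501.

0.501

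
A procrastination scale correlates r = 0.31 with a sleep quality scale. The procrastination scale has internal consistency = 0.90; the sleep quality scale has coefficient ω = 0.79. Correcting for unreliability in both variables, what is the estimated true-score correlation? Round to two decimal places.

r_true = r_obs / √(r_xx · r_yy) = 0.31 / √(0.90 × 0.79) = 0.31 / √0.7110 = 0.31 / 0.8432 ≈ 0.37.

0.37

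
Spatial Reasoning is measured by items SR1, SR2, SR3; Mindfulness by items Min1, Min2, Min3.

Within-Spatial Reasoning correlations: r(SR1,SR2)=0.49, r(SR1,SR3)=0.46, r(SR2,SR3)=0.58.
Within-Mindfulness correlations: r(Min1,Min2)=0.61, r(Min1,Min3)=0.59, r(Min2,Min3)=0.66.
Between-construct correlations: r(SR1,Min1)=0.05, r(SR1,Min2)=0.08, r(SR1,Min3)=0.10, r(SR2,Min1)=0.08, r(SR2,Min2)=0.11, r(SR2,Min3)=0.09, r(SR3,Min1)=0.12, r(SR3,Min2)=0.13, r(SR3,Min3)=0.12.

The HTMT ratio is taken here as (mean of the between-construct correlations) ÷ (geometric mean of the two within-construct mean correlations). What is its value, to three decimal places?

0.174

Mean between = 0.88/9 = 0.0978.
Mean within-SR = 1.53/3 = 0.5100; mean within-Min = 1.86/3 = 0.6200.
Geometric mean = √(0.5100 × 0.6200) = 0.5623.
HTMT = 0.0978 / 0.5623 = 0.174.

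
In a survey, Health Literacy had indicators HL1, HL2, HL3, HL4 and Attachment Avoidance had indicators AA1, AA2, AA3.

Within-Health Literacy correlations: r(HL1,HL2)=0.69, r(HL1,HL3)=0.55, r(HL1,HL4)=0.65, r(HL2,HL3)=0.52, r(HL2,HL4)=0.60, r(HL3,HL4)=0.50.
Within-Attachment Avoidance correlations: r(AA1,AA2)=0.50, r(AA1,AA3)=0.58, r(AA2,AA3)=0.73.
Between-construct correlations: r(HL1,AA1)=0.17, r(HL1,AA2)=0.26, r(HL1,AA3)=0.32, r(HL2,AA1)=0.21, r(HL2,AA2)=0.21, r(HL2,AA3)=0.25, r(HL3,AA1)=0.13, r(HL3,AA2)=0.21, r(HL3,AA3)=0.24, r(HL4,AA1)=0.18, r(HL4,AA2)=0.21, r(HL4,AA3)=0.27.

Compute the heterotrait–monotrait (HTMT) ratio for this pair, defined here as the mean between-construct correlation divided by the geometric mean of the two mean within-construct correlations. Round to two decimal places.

0.37

Mean between = 2.66/12 = 0.2217.
Mean within-HL = 3.51/6 = 0.5850; mean within-AA = 1.81/3 = 0.6033.
Geometric mean = √(0.5850 × 0.6033) = 0.5941.
HTMT = 0.2217 / 0.5941 = 0.37.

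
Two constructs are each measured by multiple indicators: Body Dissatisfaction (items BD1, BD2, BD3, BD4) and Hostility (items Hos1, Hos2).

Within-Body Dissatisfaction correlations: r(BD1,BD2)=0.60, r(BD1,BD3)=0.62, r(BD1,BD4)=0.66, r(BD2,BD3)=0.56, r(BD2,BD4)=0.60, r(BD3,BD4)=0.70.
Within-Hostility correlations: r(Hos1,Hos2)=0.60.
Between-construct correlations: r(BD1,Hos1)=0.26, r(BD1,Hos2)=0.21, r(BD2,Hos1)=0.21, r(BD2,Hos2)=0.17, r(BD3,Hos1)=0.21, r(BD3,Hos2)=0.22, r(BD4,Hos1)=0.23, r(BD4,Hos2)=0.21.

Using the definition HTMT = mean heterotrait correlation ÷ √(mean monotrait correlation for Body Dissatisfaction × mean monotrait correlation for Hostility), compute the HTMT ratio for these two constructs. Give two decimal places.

0.35

Mean heterotrait r = 1.72/8 = 0.2150.
Mean within-BD = 3.74/6 = 0.6233; mean within-Hos = 0.60/1 = 0.6000.
Geometric mean = √(0.6233 × 0.6000) = 0.6115.
HTMT = 0.2150 / 0.6115 = 0.35.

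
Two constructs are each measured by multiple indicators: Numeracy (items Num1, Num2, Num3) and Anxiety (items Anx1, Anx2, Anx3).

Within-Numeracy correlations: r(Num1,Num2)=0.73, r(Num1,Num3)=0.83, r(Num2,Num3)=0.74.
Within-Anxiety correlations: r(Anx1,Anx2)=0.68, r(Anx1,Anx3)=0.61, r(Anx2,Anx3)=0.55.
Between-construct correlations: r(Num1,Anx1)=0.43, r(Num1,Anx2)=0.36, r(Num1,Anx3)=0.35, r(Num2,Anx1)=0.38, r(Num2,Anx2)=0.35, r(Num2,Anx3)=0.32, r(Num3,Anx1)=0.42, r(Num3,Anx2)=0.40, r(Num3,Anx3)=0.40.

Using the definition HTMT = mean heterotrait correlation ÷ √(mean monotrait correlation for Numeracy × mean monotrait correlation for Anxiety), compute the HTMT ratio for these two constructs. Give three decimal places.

0.553

Between-construct mean = 3.41/9 = 0.3789.
Mean within-Num = 2.30/3 = 0.7667; mean within-Anx = 1.84/3 = 0.6133.
Geometric mean = √(0.7667 × 0.6133) = 0.6857.
HTMT = 0.3789 / 0.6857 = 0.553.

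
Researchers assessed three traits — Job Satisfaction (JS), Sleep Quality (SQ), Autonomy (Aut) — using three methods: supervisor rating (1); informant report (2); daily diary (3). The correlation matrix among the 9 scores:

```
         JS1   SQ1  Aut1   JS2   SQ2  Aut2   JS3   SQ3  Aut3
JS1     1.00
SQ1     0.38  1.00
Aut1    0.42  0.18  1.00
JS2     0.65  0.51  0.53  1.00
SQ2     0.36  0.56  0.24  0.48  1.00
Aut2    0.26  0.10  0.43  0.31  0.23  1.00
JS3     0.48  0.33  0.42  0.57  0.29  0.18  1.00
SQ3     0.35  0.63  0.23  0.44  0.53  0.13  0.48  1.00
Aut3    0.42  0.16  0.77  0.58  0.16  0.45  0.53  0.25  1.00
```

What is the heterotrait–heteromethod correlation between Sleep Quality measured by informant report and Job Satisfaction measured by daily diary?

0.29

Different traits and methods: r(SQ2, JS3) = 0.29.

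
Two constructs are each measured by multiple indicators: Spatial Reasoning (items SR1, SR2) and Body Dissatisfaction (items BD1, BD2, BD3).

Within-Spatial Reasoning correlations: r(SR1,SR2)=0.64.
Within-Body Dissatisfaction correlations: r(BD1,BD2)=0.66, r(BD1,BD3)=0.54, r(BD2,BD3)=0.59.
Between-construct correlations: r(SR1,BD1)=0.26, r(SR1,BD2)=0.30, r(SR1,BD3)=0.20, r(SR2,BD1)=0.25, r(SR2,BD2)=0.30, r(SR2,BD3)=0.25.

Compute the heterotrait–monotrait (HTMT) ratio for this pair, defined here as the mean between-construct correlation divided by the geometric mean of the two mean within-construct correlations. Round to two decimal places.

Mean heterotrait r = 1.56/6 = 0.2600.
Mean within-SR = 0.64/1 = 0.6400; mean within-BD = 1.79/3 = 0.5967.
Geometric mean = √(0.6400 × 0.5967) = 0.6180.
HTMT = 0.2600 / 0.6180 = 0.42.

0.42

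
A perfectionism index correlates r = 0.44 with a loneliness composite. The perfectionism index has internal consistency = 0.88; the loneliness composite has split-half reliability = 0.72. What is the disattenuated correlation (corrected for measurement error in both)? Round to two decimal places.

0.55

r_true = r_obs / √(r_xx · r_yy) = 0.44 / √(0.88 × 0.72) = 0.44 / √0.6336 = 0.44 / 0.7960 ≈ 0.55.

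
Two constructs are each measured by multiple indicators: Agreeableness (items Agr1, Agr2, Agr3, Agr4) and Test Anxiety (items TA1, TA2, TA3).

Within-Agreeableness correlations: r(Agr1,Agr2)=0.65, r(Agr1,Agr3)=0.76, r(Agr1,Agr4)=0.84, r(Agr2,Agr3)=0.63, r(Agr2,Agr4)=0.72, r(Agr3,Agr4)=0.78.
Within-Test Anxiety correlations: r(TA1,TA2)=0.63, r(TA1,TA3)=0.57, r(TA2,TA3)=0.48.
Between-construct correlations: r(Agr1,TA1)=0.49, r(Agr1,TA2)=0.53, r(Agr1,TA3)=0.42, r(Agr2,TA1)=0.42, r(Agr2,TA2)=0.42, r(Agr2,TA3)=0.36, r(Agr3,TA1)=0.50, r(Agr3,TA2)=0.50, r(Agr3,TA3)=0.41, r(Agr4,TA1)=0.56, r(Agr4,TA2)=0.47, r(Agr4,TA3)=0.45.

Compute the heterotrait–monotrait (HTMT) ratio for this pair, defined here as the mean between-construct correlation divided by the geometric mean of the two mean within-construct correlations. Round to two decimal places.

0.72

Mean between = 5.53/12 = 0.4608.
Mean within-Agr = 4.38/6 = 0.7300; mean within-TA = 1.68/3 = 0.5600.
Geometric mean = √(0.7300 × 0.5600) = 0.6394.
HTMT = 0.4608 / 0.6394 = 0.72.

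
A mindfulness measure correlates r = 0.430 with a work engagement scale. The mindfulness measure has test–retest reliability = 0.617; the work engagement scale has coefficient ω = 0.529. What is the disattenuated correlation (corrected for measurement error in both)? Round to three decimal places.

0.753

r_true = r_obs / √(r_xx · r_yy) = 0.430 / √(0.617 × 0.529) = 0.430 / √0.326393 = 0.430 / 0.5713 ≈ 0.753.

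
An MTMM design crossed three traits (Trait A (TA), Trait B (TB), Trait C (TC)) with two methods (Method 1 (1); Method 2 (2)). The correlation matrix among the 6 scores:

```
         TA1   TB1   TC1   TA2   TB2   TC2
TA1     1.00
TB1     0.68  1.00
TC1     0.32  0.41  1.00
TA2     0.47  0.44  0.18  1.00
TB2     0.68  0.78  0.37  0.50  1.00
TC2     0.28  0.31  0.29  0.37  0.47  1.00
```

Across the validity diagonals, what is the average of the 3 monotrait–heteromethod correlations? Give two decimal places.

0.51

Convergent values: 0.47, 0.78, 0.29; mean = 1.54/3 = 0.51.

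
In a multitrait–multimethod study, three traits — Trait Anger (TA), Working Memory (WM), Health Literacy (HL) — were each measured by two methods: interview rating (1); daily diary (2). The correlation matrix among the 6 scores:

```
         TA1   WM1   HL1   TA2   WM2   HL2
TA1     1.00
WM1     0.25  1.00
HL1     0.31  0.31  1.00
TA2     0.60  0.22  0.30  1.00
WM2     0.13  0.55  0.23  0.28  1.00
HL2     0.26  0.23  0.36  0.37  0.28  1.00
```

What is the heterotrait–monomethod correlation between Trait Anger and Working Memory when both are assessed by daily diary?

0.28

Different traits, same method: r(TA2, WM2) = 0.28.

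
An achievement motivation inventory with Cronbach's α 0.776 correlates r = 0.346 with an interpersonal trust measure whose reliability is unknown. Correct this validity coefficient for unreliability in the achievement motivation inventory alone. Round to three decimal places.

Single correction: r_c = r_obs / √r_xx = 0.346 / √0.776 = 0.346 / 0.8809 ≈ 0.393.

0.393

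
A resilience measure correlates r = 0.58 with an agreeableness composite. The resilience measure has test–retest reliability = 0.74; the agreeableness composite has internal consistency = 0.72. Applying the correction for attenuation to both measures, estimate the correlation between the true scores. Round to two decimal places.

0.79

r_true = r_obs / √(r_xx · r_yy) = 0.58 / √(0.74 × 0.72) = 0.58 / √0.5328 = 0.58 / 0.7299 ≈ 0.79.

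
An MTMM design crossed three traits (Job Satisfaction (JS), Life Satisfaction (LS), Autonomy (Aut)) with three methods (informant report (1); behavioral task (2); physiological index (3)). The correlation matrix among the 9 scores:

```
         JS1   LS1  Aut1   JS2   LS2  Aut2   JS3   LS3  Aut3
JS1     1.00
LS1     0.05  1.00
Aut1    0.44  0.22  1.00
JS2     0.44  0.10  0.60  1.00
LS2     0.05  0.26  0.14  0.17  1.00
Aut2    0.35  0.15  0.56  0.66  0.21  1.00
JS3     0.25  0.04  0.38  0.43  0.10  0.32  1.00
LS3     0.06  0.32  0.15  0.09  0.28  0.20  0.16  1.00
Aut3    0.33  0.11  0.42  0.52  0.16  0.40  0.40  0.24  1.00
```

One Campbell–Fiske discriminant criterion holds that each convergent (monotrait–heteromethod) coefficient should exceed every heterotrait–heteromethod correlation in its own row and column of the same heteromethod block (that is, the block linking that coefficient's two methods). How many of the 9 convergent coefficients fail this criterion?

5

Each convergent coefficient versus the relevant comparison correlations:
JS (methods 1·2): 0.44 vs {0.05, 0.10, 0.35, 0.60} → fail.
JS (methods 1·3): 0.25 vs {0.06, 0.04, 0.33, 0.38} → fail.
JS (methods 2·3): 0.43 vs {0.09, 0.10, 0.52, 0.32} → fail.
LS (methods 1·2): 0.26 vs {0.10, 0.05, 0.15, 0.14} → pass.
LS (methods 1·3): 0.32 vs {0.04, 0.06, 0.11, 0.15} → pass.
LS (methods 2·3): 0.28 vs {0.10, 0.09, 0.16, 0.20} → pass.
Aut (methods 1·2): 0.56 vs {0.60, 0.35, 0.14, 0.15} → fail.
Aut (methods 1·3): 0.42 vs {0.38, 0.33, 0.15, 0.11} → pass.
Aut (methods 2·3): 0.40 vs {0.32, 0.52, 0.20, 0.16} → fail.
5 of 9 fail.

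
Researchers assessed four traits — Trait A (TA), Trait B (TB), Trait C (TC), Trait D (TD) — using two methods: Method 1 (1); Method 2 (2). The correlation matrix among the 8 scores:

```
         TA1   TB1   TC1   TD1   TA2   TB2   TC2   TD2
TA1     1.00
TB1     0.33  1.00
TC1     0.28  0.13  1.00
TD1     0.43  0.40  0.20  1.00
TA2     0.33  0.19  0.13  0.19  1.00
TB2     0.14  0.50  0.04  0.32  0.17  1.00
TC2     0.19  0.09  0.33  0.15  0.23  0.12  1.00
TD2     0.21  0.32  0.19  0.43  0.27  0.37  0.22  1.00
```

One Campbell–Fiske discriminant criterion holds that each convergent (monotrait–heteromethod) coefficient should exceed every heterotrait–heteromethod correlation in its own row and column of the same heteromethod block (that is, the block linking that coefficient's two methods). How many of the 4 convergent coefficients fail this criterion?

0

Each convergent coefficient versus the relevant comparison correlations:
TA (methods 1·2): 0.33 vs {0.14, 0.19, 0.19, 0.13, 0.21, 0.19} → pass.
TB (methods 1·2): 0.50 vs {0.19, 0.14, 0.09, 0.04, 0.32, 0.32} → pass.
TC (methods 1·2): 0.33 vs {0.13, 0.19, 0.04, 0.09, 0.19, 0.15} → pass.
TD (methods 1·2): 0.43 vs {0.19, 0.21, 0.32, 0.32, 0.15, 0.19} → pass.
0 of 4 fail.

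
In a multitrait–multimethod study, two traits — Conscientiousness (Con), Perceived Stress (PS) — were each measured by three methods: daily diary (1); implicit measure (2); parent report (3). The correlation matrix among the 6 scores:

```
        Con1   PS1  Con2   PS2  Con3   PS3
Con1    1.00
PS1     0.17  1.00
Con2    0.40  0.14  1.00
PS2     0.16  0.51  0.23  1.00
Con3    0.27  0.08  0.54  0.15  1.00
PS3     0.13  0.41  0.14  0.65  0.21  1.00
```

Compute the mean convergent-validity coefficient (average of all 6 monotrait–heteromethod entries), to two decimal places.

0.46

Convergent values: 0.40, 0.27, 0.54, 0.51, 0.41, 0.65; mean = 2.78/6 = 0.46.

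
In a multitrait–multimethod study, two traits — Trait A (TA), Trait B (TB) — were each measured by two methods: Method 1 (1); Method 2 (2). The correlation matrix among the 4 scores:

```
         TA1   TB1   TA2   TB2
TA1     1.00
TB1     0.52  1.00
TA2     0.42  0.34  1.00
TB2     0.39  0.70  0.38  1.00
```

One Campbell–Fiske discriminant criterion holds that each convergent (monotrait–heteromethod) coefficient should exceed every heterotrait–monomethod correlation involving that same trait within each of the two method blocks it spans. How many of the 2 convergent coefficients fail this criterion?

1

Checking each validity diagonal entry against its comparison values:
TA (methods 1·2): 0.42 vs {0.52, 0.38} → fail.
TB (methods 1·2): 0.70 vs {0.52, 0.38} → pass.
1 of 2 fail.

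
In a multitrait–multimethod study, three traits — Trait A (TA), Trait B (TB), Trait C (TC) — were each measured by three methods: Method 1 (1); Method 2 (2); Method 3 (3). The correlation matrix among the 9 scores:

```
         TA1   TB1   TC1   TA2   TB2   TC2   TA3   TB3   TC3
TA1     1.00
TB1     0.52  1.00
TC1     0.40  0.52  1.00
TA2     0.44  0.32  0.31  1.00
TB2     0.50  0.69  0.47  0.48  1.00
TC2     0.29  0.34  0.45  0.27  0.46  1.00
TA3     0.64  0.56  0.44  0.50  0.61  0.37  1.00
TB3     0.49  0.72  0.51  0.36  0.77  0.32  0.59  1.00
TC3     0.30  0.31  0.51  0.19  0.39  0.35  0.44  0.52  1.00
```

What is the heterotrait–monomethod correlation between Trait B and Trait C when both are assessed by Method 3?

0.52

Different traits, same method: r(TB3, TC3) = 0.52.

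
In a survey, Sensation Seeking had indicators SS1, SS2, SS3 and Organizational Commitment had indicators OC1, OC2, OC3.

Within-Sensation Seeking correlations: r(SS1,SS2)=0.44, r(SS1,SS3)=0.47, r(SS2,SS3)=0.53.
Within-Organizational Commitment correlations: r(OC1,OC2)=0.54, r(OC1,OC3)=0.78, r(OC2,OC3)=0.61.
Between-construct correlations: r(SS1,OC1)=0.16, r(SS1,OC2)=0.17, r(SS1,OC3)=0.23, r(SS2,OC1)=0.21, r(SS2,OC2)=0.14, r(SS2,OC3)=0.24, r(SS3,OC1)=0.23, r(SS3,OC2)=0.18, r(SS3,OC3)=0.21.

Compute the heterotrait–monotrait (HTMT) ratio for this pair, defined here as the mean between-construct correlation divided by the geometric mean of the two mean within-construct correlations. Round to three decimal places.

0.354

Mean between = 1.77/9 = 0.1967.
Mean within-SS = 1.44/3 = 0.4800; mean within-OC = 1.93/3 = 0.6433.
Geometric mean = √(0.4800 × 0.6433) = 0.5557.
HTMT = 0.1967 / 0.5557 = 0.354.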